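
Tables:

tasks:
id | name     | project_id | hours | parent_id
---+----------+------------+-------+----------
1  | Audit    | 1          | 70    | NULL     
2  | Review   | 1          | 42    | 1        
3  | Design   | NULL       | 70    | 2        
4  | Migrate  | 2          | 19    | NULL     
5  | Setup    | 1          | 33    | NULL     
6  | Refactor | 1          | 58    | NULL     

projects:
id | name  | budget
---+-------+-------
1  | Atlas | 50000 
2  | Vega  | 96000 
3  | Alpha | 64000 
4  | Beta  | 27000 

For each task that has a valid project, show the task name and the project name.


INNER JOIN keeps only tasks rows whose project_id matches an id in projects. Walk through each task:
  - task 1 (Audit): project_id=1 -> matches Atlas
  - task 2 (Review): project_id=1 -> matches Atlas
  - task 3 (Design): project_id=NULL, no match -> dropped
  - task 4 (Migrate): project_id=2 -> matches Vega
  - task 5 (Setup): project_id=1 -> matches Atlas
  - task 6 (Refactor): project_id=1 -> matches Atlas
So 1 of 6 rows is dropped.

SQL:
SELECT a.name, b.name AS project
FROM tasks a
INNER JOIN projects b ON a.project_id = b.id

Result:
name     | project
---------+--------
Audit    | Atlas  
Review   | Atlas  
Migrate  | Vega   
Setup    | Atlas  
Refactor | Atlas  


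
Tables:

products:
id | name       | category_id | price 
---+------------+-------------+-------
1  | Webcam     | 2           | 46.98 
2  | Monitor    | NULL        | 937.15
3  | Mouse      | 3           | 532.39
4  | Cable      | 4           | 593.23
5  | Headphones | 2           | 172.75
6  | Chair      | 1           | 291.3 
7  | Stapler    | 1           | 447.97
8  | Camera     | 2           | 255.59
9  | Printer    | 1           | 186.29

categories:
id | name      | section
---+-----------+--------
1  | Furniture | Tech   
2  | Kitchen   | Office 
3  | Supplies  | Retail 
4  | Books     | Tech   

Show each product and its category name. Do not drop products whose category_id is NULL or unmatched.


LEFT JOIN keeps every row from products (the left table); where category_id has no match in categories, the category columns become NULL. Walk through each product:
  - product 1 (Webcam): category_id=2 -> matches Kitchen
  - product 2 (Monitor): category_id=NULL, no match -> kept with NULL
  - product 3 (Mouse): category_id=3 -> matches Supplies
  - product 4 (Cable): category_id=4 -> matches Books
  - product 5 (Headphones): category_id=2 -> matches Kitchen
  - product 6 (Chair): category_id=1 -> matches Furniture
  - product 7 (Stapler): category_id=1 -> matches Furniture
  - product 8 (Camera): category_id=2 -> matches Kitchen
  - product 9 (Printer): category_id=1 -> matches Furniture
All 9 rows appear; 1 has NULL category.

SQL:
SELECT a.name, b.name AS category
FROM products a
LEFT JOIN categories b ON a.category_id = b.id

Result:
name       | category 
-----------+----------
Webcam     | Kitchen  
Monitor    | NULL     
Mouse      | Supplies 
Cable      | Books    
Headphones | Kitchen  
Chair      | Furniture
Stapler    | Furniture
Camera     | Kitchen  
Printer    | Furniture


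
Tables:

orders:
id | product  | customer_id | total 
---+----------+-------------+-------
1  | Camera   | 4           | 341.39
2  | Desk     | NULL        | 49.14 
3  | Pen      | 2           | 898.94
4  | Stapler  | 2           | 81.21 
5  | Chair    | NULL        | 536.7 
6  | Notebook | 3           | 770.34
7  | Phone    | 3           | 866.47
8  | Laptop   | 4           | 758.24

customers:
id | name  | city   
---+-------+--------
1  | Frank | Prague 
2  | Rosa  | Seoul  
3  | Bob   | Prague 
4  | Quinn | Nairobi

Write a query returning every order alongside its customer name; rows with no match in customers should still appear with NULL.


LEFT JOIN keeps every row from orders (the left table); where customer_id has no match in customers, the customer columns become NULL. Walk through each order:
  - order 1 (Camera): customer_id=4 -> matches Quinn
  - order 2 (Desk): customer_id=NULL, no match -> kept with NULL
  - order 3 (Pen): customer_id=2 -> matches Rosa
  - order 4 (Stapler): customer_id=2 -> matches Rosa
  - order 5 (Chair): customer_id=NULL, no match -> kept with NULL
  - order 6 (Notebook): customer_id=3 -> matches Bob
  - order 7 (Phone): customer_id=3 -> matches Bob
  - order 8 (Laptop): customer_id=4 -> matches Quinn
All 8 rows appear; 2 have NULL customer.

SQL:
SELECT a.product, b.name AS customer
FROM orders a
LEFT JOIN customers b ON a.customer_id = b.id

Result:
product  | customer
---------+---------
Camera   | Quinn   
Desk     | NULL    
Pen      | Rosa    
Stapler  | Rosa    
Chair    | NULL    
Notebook | Bob     
Phone    | Bob     
Laptop   | Quinn   


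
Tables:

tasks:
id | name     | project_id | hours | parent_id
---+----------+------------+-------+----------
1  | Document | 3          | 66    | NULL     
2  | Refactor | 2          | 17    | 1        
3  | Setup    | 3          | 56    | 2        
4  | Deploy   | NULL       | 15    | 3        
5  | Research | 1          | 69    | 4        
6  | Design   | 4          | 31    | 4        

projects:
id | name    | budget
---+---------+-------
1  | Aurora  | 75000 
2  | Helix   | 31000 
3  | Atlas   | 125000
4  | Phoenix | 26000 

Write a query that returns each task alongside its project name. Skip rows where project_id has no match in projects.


INNER JOIN keeps only tasks rows whose project_id matches an id in projects. Walk through each task:
  - task 1 (Document): project_id=3 -> matches Atlas
  - task 2 (Refactor): project_id=2 -> matches Helix
  - task 3 (Setup): project_id=3 -> matches Atlas
  - task 4 (Deploy): project_id=NULL, no match -> dropped
  - task 5 (Research): project_id=1 -> matches Aurora
  - task 6 (Design): project_id=4 -> matches Phoenix
So 1 of 6 rows is dropped.

SQL:
SELECT a.name, b.name AS project
FROM tasks a
INNER JOIN projects b ON a.project_id = b.id

Result:
name     | project
---------+--------
Document | Atlas  
Refactor | Helix  
Setup    | Atlas  
Research | Aurora 
Design   | Phoenix


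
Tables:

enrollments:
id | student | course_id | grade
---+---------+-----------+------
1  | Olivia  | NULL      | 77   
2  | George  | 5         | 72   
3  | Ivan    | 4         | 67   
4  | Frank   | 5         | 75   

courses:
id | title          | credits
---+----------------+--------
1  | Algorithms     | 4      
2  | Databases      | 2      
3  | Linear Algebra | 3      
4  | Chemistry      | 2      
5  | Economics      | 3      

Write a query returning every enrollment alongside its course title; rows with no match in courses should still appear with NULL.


LEFT JOIN keeps every row from enrollments (the left table); where course_id has no match in courses, the course columns become NULL. Walk through each enrollment:
  - enrollment 1 (Olivia): course_id=NULL, no match -> kept with NULL
  - enrollment 2 (George): course_id=5 -> matches Economics
  - enrollment 3 (Ivan): course_id=4 -> matches Chemistry
  - enrollment 4 (Frank): course_id=5 -> matches Economics
All 4 rows appear; 1 has NULL course.

SQL:
SELECT a.student, b.title AS course
FROM enrollments a
LEFT JOIN courses b ON a.course_id = b.id

Result:
student | course   
--------+----------
Olivia  | NULL     
George  | Economics
Ivan    | Chemistry
Frank   | Economics


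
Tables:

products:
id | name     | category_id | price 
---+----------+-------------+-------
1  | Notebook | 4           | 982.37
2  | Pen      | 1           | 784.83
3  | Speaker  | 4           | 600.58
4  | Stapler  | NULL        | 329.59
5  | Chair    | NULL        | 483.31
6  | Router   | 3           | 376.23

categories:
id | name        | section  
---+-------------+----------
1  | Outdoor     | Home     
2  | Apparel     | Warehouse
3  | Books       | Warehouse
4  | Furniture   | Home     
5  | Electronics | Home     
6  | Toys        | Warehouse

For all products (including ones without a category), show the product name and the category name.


LEFT JOIN keeps every row from products (the left table); where category_id has no match in categories, the category columns become NULL. Walk through each product:
  - product 1 (Notebook): category_id=4 -> matches Furniture
  - product 2 (Pen): category_id=1 -> matches Outdoor
  - product 3 (Speaker): category_id=4 -> matches Furniture
  - product 4 (Stapler): category_id=NULL, no match -> kept with NULL
  - product 5 (Chair): category_id=NULL, no match -> kept with NULL
  - product 6 (Router): category_id=3 -> matches Books
All 6 rows appear; 2 have NULL category.

SQL:
SELECT a.name, b.name AS category
FROM products a
LEFT JOIN categories b ON a.category_id = b.id

Result:
name     | category 
---------+----------
Notebook | Furniture
Pen      | Outdoor  
Speaker  | Furniture
Stapler  | NULL     
Chair    | NULL     
Router   | Books    


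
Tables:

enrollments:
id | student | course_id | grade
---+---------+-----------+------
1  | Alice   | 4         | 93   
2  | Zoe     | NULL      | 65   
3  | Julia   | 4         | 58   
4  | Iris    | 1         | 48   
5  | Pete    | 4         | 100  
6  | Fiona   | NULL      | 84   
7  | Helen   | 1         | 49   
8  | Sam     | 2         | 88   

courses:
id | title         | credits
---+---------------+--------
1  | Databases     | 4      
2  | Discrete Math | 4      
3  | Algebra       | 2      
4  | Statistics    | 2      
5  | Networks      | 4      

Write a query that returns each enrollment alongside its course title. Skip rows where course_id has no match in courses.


INNER JOIN keeps only enrollments rows whose course_id matches an id in courses. Walk through each enrollment:
  - enrollment 1 (Alice): course_id=4 -> matches Statistics
  - enrollment 2 (Zoe): course_id=NULL, no match -> dropped
  - enrollment 3 (Julia): course_id=4 -> matches Statistics
  - enrollment 4 (Iris): course_id=1 -> matches Databases
  - enrollment 5 (Pete): course_id=4 -> matches Statistics
  - enrollment 6 (Fiona): course_id=NULL, no match -> dropped
  - enrollment 7 (Helen): course_id=1 -> matches Databases
  - enrollment 8 (Sam): course_id=2 -> matches Discrete Math
So 2 of 8 rows are dropped.

SQL:
SELECT a.student, b.title AS course
FROM enrollments a
INNER JOIN courses b ON a.course_id = b.id

Result:
student | course       
--------+--------------
Alice   | Statistics   
Julia   | Statistics   
Iris    | Databases    
Pete    | Statistics   
Helen   | Databases    
Sam     | Discrete Math


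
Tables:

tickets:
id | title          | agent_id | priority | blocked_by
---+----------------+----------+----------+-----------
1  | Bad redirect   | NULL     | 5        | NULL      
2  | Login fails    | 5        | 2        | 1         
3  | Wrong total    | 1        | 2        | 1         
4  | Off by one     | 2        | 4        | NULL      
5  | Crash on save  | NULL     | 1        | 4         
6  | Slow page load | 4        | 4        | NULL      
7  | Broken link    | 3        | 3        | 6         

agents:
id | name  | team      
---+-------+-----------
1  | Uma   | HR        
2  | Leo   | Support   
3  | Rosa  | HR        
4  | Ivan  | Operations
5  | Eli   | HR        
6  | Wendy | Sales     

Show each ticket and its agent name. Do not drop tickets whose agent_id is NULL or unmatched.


LEFT JOIN keeps every row from tickets (the left table); where agent_id has no match in agents, the agent columns become NULL. Walk through each ticket:
  - ticket 1 (Bad redirect): agent_id=NULL, no match -> kept with NULL
  - ticket 2 (Login fails): agent_id=5 -> matches Eli
  - ticket 3 (Wrong total): agent_id=1 -> matches Uma
  - ticket 4 (Off by one): agent_id=2 -> matches Leo
  - ticket 5 (Crash on save): agent_id=NULL, no match -> kept with NULL
  - ticket 6 (Slow page load): agent_id=4 -> matches Ivan
  - ticket 7 (Broken link): agent_id=3 -> matches Rosa
All 7 rows appear; 2 have NULL agent.

SQL:
SELECT a.title, b.name AS agent
FROM tickets a
LEFT JOIN agents b ON a.agent_id = b.id

Result:
title          | agent
---------------+------
Bad redirect   | NULL 
Login fails    | Eli  
Wrong total    | Uma  
Off by one     | Leo  
Crash on save  | NULL 
Slow page load | Ivan 
Broken link    | Rosa 


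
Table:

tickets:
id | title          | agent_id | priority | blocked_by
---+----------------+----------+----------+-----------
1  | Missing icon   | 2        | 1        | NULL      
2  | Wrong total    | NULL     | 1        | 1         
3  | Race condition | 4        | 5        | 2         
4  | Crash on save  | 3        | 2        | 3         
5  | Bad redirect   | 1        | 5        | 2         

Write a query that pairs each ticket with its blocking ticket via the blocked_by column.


This is a self-join: tickets is joined to a second copy of itself, matching each row's blocked_by to another row's id. Use LEFT JOIN so rows with blocked_by=NULL are kept.
  - ticket 1 (Missing icon): blocked_by=NULL -> NULL
  - ticket 2 (Wrong total): blocked_by=1 -> Missing icon
  - ticket 3 (Race condition): blocked_by=2 -> Wrong total
  - ticket 4 (Crash on save): blocked_by=3 -> Race condition
  - ticket 5 (Bad redirect): blocked_by=2 -> Wrong total

SQL:
SELECT a.title AS item, b.title AS blocked_by
FROM tickets a
LEFT JOIN tickets b ON a.blocked_by = b.id

Result:
item           | blocked_by    
---------------+---------------
Missing icon   | NULL          
Wrong total    | Missing icon  
Race condition | Wrong total   
Crash on save  | Race condition
Bad redirect   | Wrong total   


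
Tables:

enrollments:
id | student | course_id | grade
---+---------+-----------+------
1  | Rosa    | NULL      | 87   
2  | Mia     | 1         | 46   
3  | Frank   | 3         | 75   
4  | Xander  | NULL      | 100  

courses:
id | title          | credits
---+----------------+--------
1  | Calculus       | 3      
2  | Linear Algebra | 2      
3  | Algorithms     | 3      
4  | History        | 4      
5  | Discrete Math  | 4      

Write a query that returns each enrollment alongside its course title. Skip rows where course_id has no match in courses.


INNER JOIN keeps only enrollments rows whose course_id matches an id in courses. Walk through each enrollment:
  - enrollment 1 (Rosa): course_id=NULL, no match -> dropped
  - enrollment 2 (Mia): course_id=1 -> matches Calculus
  - enrollment 3 (Frank): course_id=3 -> matches Algorithms
  - enrollment 4 (Xander): course_id=NULL, no match -> dropped
So 2 of 4 rows are dropped.

SQL:
SELECT a.student, b.title AS course
FROM enrollments a
INNER JOIN courses b ON a.course_id = b.id

Result:
student | course    
--------+-----------
Mia     | Calculus  
Frank   | Algorithms


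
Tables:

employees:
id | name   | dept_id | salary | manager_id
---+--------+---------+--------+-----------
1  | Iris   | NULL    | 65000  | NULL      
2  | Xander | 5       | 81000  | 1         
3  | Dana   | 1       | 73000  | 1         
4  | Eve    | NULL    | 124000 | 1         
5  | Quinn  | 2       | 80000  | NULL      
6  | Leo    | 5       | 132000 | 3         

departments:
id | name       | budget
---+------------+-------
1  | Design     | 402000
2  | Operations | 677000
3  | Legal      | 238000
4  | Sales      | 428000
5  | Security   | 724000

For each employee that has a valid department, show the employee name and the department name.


INNER JOIN keeps only employees rows whose dept_id matches an id in departments. Walk through each employee:
  - employee 1 (Iris): dept_id=NULL, no match -> dropped
  - employee 2 (Xander): dept_id=5 -> matches Security
  - employee 3 (Dana): dept_id=1 -> matches Design
  - employee 4 (Eve): dept_id=NULL, no match -> dropped
  - employee 5 (Quinn): dept_id=2 -> matches Operations
  - employee 6 (Leo): dept_id=5 -> matches Security
So 2 of 6 rows are dropped.

SQL:
SELECT a.name, b.name AS department
FROM employees a
INNER JOIN departments b ON a.dept_id = b.id

Result:
name   | department
-------+-----------
Xander | Security  
Dana   | Design    
Quinn  | Operations
Leo    | Security  


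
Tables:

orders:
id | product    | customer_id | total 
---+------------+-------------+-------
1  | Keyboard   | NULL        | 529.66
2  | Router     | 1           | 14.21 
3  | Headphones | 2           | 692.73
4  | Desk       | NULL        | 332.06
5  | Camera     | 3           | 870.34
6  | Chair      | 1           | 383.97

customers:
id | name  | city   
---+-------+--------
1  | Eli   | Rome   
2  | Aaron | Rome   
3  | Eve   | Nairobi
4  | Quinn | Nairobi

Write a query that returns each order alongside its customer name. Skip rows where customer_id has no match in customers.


INNER JOIN keeps only orders rows whose customer_id matches an id in customers. Walk through each order:
  - order 1 (Keyboard): customer_id=NULL, no match -> dropped
  - order 2 (Router): customer_id=1 -> matches Eli
  - order 3 (Headphones): customer_id=2 -> matches Aaron
  - order 4 (Desk): customer_id=NULL, no match -> dropped
  - order 5 (Camera): customer_id=3 -> matches Eve
  - order 6 (Chair): customer_id=1 -> matches Eli
So 2 of 6 rows are dropped.

SQL:
SELECT a.product, b.name AS customer
FROM orders a
INNER JOIN customers b ON a.customer_id = b.id

Result:
product    | customer
-----------+---------
Router     | Eli     
Headphones | Aaron   
Camera     | Eve     
Chair      | Eli     


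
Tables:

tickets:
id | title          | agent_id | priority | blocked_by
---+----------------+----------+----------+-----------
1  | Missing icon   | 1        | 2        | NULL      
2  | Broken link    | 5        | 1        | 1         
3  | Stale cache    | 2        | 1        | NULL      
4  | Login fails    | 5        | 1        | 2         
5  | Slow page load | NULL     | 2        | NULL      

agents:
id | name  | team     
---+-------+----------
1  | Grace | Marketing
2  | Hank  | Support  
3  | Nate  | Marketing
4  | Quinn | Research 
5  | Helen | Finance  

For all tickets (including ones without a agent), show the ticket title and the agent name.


LEFT JOIN keeps every row from tickets (the left table); where agent_id has no match in agents, the agent columns become NULL. Walk through each ticket:
  - ticket 1 (Missing icon): agent_id=1 -> matches Grace
  - ticket 2 (Broken link): agent_id=5 -> matches Helen
  - ticket 3 (Stale cache): agent_id=2 -> matches Hank
  - ticket 4 (Login fails): agent_id=5 -> matches Helen
  - ticket 5 (Slow page load): agent_id=NULL, no match -> kept with NULL
All 5 rows appear; 1 has NULL agent.

SQL:
SELECT a.title, b.name AS agent
FROM tickets a
LEFT JOIN agents b ON a.agent_id = b.id

Result:
title          | agent
---------------+------
Missing icon   | Grace
Broken link    | Helen
Stale cache    | Hank 
Login fails    | Helen
Slow page load | NULL 


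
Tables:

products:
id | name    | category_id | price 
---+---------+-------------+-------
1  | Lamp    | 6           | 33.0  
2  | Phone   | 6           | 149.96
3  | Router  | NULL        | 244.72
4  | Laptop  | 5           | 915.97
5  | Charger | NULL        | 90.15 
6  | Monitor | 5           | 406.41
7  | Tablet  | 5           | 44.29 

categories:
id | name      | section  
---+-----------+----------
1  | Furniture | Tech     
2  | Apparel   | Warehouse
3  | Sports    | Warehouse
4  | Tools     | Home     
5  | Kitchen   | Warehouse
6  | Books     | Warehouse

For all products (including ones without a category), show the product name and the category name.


LEFT JOIN keeps every row from products (the left table); where category_id has no match in categories, the category columns become NULL. Walk through each product:
  - product 1 (Lamp): category_id=6 -> matches Books
  - product 2 (Phone): category_id=6 -> matches Books
  - product 3 (Router): category_id=NULL, no match -> kept with NULL
  - product 4 (Laptop): category_id=5 -> matches Kitchen
  - product 5 (Charger): category_id=NULL, no match -> kept with NULL
  - product 6 (Monitor): category_id=5 -> matches Kitchen
  - product 7 (Tablet): category_id=5 -> matches Kitchen
All 7 rows appear; 2 have NULL category.

SQL:
SELECT a.name, b.name AS category
FROM products a
LEFT JOIN categories b ON a.category_id = b.id

Result:
name    | category
--------+---------
Lamp    | Books   
Phone   | Books   
Router  | NULL    
Laptop  | Kitchen 
Charger | NULL    
Monitor | Kitchen 
Tablet  | Kitchen 


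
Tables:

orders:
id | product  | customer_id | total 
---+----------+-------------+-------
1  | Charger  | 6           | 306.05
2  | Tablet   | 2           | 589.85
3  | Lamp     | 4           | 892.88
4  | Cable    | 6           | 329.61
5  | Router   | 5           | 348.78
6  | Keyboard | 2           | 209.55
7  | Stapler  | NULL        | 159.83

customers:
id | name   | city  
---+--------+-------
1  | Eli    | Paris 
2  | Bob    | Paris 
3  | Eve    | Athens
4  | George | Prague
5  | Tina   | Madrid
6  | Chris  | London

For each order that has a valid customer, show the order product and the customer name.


INNER JOIN keeps only orders rows whose customer_id matches an id in customers. Walk through each order:
  - order 1 (Charger): customer_id=6 -> matches Chris
  - order 2 (Tablet): customer_id=2 -> matches Bob
  - order 3 (Lamp): customer_id=4 -> matches George
  - order 4 (Cable): customer_id=6 -> matches Chris
  - order 5 (Router): customer_id=5 -> matches Tina
  - order 6 (Keyboard): customer_id=2 -> matches Bob
  - order 7 (Stapler): customer_id=NULL, no match -> dropped
So 1 of 7 rows is dropped.

SQL:
SELECT a.product, b.name AS customer
FROM orders a
INNER JOIN customers b ON a.customer_id = b.id

Result:
product  | customer
---------+---------
Charger  | Chris   
Tablet   | Bob     
Lamp     | George  
Cable    | Chris   
Router   | Tina    
Keyboard | Bob     


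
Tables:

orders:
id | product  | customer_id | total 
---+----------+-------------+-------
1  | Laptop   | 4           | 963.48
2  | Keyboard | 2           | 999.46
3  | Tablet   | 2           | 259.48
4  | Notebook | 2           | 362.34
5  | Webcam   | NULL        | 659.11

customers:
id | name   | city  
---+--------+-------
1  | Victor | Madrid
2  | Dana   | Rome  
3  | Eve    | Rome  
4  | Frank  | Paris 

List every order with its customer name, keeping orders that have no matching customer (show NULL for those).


LEFT JOIN keeps every row from orders (the left table); where customer_id has no match in customers, the customer columns become NULL. Walk through each order:
  - order 1 (Laptop): customer_id=4 -> matches Frank
  - order 2 (Keyboard): customer_id=2 -> matches Dana
  - order 3 (Tablet): customer_id=2 -> matches Dana
  - order 4 (Notebook): customer_id=2 -> matches Dana
  - order 5 (Webcam): customer_id=NULL, no match -> kept with NULL
All 5 rows appear; 1 has NULL customer.

SQL:
SELECT a.product, b.name AS customer
FROM orders a
LEFT JOIN customers b ON a.customer_id = b.id

Result:
product  | customer
---------+---------
Laptop   | Frank   
Keyboard | Dana    
Tablet   | Dana    
Notebook | Dana    
Webcam   | NULL    


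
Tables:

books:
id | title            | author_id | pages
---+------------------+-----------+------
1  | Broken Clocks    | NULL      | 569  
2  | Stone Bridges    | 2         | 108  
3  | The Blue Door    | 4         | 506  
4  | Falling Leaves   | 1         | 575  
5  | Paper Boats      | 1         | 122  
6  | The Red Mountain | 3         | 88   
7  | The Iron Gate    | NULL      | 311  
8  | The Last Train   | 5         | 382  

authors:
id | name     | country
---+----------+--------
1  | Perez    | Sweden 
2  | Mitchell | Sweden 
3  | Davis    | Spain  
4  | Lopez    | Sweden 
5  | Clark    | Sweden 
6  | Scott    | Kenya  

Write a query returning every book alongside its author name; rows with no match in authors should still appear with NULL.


LEFT JOIN keeps every row from books (the left table); where author_id has no match in authors, the author columns become NULL. Walk through each book:
  - book 1 (Broken Clocks): author_id=NULL, no match -> kept with NULL
  - book 2 (Stone Bridges): author_id=2 -> matches Mitchell
  - book 3 (The Blue Door): author_id=4 -> matches Lopez
  - book 4 (Falling Leaves): author_id=1 -> matches Perez
  - book 5 (Paper Boats): author_id=1 -> matches Perez
  - book 6 (The Red Mountain): author_id=3 -> matches Davis
  - book 7 (The Iron Gate): author_id=NULL, no match -> kept with NULL
  - book 8 (The Last Train): author_id=5 -> matches Clark
All 8 rows appear; 2 have NULL author.

SQL:
SELECT a.title, b.name AS author
FROM books a
LEFT JOIN authors b ON a.author_id = b.id

Result:
title            | author  
-----------------+---------
Broken Clocks    | NULL    
Stone Bridges    | Mitchell
The Blue Door    | Lopez   
Falling Leaves   | Perez   
Paper Boats      | Perez   
The Red Mountain | Davis   
The Iron Gate    | NULL    
The Last Train   | Clark   


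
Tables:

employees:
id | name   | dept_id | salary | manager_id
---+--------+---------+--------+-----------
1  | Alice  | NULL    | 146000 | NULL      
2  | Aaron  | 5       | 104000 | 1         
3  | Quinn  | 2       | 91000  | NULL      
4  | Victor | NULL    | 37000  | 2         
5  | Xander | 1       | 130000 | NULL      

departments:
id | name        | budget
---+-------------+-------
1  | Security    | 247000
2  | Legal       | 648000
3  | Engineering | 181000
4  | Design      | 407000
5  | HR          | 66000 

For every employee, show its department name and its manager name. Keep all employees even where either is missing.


Two LEFT JOINs from the same base table employees: one to departments via dept_id, one to employees itself via manager_id. Both are LEFT so every employee is preserved.
Match against departments:
  - employee 1 (Alice): dept_id=NULL, no match -> kept with NULL
  - employee 2 (Aaron): dept_id=5 -> matches HR
  - employee 3 (Quinn): dept_id=2 -> matches Legal
  - employee 4 (Victor): dept_id=NULL, no match -> kept with NULL
  - employee 5 (Xander): dept_id=1 -> matches Security
Match against employees (self):
  - employee 1 (Alice): manager_id=NULL -> NULL
  - employee 2 (Aaron): manager_id=1 -> Alice
  - employee 3 (Quinn): manager_id=NULL -> NULL
  - employee 4 (Victor): manager_id=2 -> Aaron
  - employee 5 (Xander): manager_id=NULL -> NULL

SQL:
SELECT a.name, b.name AS department, c.name AS manager
FROM employees a
LEFT JOIN departments b ON a.dept_id = b.id
LEFT JOIN employees c ON a.manager_id = c.id

Result:
name   | department | manager
-------+------------+--------
Alice  | NULL       | NULL   
Aaron  | HR         | Alice  
Quinn  | Legal      | NULL   
Victor | NULL       | Aaron  
Xander | Security   | NULL   


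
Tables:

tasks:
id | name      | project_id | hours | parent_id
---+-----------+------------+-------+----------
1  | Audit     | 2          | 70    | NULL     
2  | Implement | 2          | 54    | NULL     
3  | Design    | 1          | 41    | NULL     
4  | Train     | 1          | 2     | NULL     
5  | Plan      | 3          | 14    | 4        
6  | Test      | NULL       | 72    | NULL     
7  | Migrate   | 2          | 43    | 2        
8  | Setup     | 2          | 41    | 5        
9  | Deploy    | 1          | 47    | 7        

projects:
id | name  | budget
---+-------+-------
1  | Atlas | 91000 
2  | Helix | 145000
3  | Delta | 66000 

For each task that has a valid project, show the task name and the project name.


INNER JOIN keeps only tasks rows whose project_id matches an id in projects. Walk through each task:
  - task 1 (Audit): project_id=2 -> matches Helix
  - task 2 (Implement): project_id=2 -> matches Helix
  - task 3 (Design): project_id=1 -> matches Atlas
  - task 4 (Train): project_id=1 -> matches Atlas
  - task 5 (Plan): project_id=3 -> matches Delta
  - task 6 (Test): project_id=NULL, no match -> dropped
  - task 7 (Migrate): project_id=2 -> matches Helix
  - task 8 (Setup): project_id=2 -> matches Helix
  - task 9 (Deploy): project_id=1 -> matches Atlas
So 1 of 9 rows is dropped.

SQL:
SELECT a.name, b.name AS project
FROM tasks a
INNER JOIN projects b ON a.project_id = b.id

Result:
name      | project
----------+--------
Audit     | Helix  
Implement | Helix  
Design    | Atlas  
Train     | Atlas  
Plan      | Delta  
Migrate   | Helix  
Setup     | Helix  
Deploy    | Atlas  


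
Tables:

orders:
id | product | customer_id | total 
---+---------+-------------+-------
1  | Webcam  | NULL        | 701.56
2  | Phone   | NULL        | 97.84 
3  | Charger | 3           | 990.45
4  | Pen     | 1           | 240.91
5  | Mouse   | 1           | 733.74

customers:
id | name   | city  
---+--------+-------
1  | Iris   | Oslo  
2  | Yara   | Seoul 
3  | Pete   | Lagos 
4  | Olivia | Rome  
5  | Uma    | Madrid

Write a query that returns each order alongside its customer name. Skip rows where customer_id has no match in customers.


INNER JOIN keeps only orders rows whose customer_id matches an id in customers. Walk through each order:
  - order 1 (Webcam): customer_id=NULL, no match -> dropped
  - order 2 (Phone): customer_id=NULL, no match -> dropped
  - order 3 (Charger): customer_id=3 -> matches Pete
  - order 4 (Pen): customer_id=1 -> matches Iris
  - order 5 (Mouse): customer_id=1 -> matches Iris
So 2 of 5 rows are dropped.

SQL:
SELECT a.product, b.name AS customer
FROM orders a
INNER JOIN customers b ON a.customer_id = b.id

Result:
product | customer
--------+---------
Charger | Pete    
Pen     | Iris    
Mouse   | Iris    


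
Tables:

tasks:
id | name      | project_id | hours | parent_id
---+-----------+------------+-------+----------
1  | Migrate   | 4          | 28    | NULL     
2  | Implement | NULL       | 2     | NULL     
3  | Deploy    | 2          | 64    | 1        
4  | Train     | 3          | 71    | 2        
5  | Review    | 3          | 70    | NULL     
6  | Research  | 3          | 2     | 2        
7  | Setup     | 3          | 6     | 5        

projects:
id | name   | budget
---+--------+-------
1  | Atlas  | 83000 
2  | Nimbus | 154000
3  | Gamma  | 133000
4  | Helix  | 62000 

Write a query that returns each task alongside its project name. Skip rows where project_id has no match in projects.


INNER JOIN keeps only tasks rows whose project_id matches an id in projects. Walk through each task:
  - task 1 (Migrate): project_id=4 -> matches Helix
  - task 2 (Implement): project_id=NULL, no match -> dropped
  - task 3 (Deploy): project_id=2 -> matches Nimbus
  - task 4 (Train): project_id=3 -> matches Gamma
  - task 5 (Review): project_id=3 -> matches Gamma
  - task 6 (Research): project_id=3 -> matches Gamma
  - task 7 (Setup): project_id=3 -> matches Gamma
So 1 of 7 rows is dropped.

SQL:
SELECT a.name, b.name AS project
FROM tasks a
INNER JOIN projects b ON a.project_id = b.id

Result:
name     | project
---------+--------
Migrate  | Helix  
Deploy   | Nimbus 
Train    | Gamma  
Review   | Gamma  
Research | Gamma  
Setup    | Gamma  


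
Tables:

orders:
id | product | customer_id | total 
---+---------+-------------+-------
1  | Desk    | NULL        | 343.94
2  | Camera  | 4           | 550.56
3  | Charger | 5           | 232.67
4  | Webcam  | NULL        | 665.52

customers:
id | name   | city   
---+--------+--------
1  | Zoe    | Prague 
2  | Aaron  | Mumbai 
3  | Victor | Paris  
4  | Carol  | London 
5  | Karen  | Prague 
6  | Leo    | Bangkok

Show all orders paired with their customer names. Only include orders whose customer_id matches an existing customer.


INNER JOIN keeps only orders rows whose customer_id matches an id in customers. Walk through each order:
  - order 1 (Desk): customer_id=NULL, no match -> dropped
  - order 2 (Camera): customer_id=4 -> matches Carol
  - order 3 (Charger): customer_id=5 -> matches Karen
  - order 4 (Webcam): customer_id=NULL, no match -> dropped
So 2 of 4 rows are dropped.

SQL:
SELECT a.product, b.name AS customer
FROM orders a
INNER JOIN customers b ON a.customer_id = b.id

Result:
product | customer
--------+---------
Camera  | Carol   
Charger | Karen   


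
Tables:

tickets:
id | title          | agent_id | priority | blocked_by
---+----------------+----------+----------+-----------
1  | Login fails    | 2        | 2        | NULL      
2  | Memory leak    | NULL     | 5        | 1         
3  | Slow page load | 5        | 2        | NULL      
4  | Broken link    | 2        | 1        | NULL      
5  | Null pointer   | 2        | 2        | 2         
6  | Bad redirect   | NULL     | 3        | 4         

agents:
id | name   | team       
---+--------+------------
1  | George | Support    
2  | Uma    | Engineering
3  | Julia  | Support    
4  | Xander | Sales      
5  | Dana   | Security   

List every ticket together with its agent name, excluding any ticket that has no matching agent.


INNER JOIN keeps only tickets rows whose agent_id matches an id in agents. Walk through each ticket:
  - ticket 1 (Login fails): agent_id=2 -> matches Uma
  - ticket 2 (Memory leak): agent_id=NULL, no match -> dropped
  - ticket 3 (Slow page load): agent_id=5 -> matches Dana
  - ticket 4 (Broken link): agent_id=2 -> matches Uma
  - ticket 5 (Null pointer): agent_id=2 -> matches Uma
  - ticket 6 (Bad redirect): agent_id=NULL, no match -> dropped
So 2 of 6 rows are dropped.

SQL:
SELECT a.title, b.name AS agent
FROM tickets a
INNER JOIN agents b ON a.agent_id = b.id

Result:
title          | agent
---------------+------
Login fails    | Uma  
Slow page load | Dana 
Broken link    | Uma  
Null pointer   | Uma  


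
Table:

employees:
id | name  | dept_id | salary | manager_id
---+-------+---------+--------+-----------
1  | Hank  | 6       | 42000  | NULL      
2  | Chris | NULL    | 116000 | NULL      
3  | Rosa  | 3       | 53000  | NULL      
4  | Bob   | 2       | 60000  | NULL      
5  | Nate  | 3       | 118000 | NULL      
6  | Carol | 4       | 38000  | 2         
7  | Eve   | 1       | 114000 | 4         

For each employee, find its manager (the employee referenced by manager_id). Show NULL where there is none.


This is a self-join: employees is joined to a second copy of itself, matching each row's manager_id to another row's id. Use LEFT JOIN so rows with manager_id=NULL are kept.
  - employee 1 (Hank): manager_id=NULL -> NULL
  - employee 2 (Chris): manager_id=NULL -> NULL
  - employee 3 (Rosa): manager_id=NULL -> NULL
  - employee 4 (Bob): manager_id=NULL -> NULL
  - employee 5 (Nate): manager_id=NULL -> NULL
  - employee 6 (Carol): manager_id=2 -> Chris
  - employee 7 (Eve): manager_id=4 -> Bob

SQL:
SELECT a.name AS item, b.name AS manager
FROM employees a
LEFT JOIN employees b ON a.manager_id = b.id

Result:
item  | manager
------+--------
Hank  | NULL   
Chris | NULL   
Rosa  | NULL   
Bob   | NULL   
Nate  | NULL   
Carol | Chris  
Eve   | Bob    


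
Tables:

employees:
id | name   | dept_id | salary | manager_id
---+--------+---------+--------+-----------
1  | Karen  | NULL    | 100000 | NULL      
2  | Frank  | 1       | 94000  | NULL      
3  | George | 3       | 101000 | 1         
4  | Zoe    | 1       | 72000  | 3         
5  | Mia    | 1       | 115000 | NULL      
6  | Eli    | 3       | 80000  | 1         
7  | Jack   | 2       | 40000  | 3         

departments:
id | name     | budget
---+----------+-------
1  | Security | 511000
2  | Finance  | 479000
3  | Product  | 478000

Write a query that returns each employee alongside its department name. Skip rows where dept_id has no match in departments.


INNER JOIN keeps only employees rows whose dept_id matches an id in departments. Walk through each employee:
  - employee 1 (Karen): dept_id=NULL, no match -> dropped
  - employee 2 (Frank): dept_id=1 -> matches Security
  - employee 3 (George): dept_id=3 -> matches Product
  - employee 4 (Zoe): dept_id=1 -> matches Security
  - employee 5 (Mia): dept_id=1 -> matches Security
  - employee 6 (Eli): dept_id=3 -> matches Product
  - employee 7 (Jack): dept_id=2 -> matches Finance
So 1 of 7 rows is dropped.

SQL:
SELECT a.name, b.name AS department
FROM employees a
INNER JOIN departments b ON a.dept_id = b.id

Result:
name   | department
-------+-----------
Frank  | Security  
George | Product   
Zoe    | Security  
Mia    | Security  
Eli    | Product   
Jack   | Finance   


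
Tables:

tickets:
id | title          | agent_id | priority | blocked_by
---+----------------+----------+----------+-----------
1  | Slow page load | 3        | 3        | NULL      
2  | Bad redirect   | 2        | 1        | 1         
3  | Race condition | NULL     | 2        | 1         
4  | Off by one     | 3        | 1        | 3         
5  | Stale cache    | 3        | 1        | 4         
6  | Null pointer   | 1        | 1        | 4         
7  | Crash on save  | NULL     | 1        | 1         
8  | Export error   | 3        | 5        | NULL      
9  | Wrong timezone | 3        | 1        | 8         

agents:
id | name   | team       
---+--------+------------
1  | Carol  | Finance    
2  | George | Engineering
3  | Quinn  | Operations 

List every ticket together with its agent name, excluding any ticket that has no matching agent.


INNER JOIN keeps only tickets rows whose agent_id matches an id in agents. Walk through each ticket:
  - ticket 1 (Slow page load): agent_id=3 -> matches Quinn
  - ticket 2 (Bad redirect): agent_id=2 -> matches George
  - ticket 3 (Race condition): agent_id=NULL, no match -> dropped
  - ticket 4 (Off by one): agent_id=3 -> matches Quinn
  - ticket 5 (Stale cache): agent_id=3 -> matches Quinn
  - ticket 6 (Null pointer): agent_id=1 -> matches Carol
  - ticket 7 (Crash on save): agent_id=NULL, no match -> dropped
  - ticket 8 (Export error): agent_id=3 -> matches Quinn
  - ticket 9 (Wrong timezone): agent_id=3 -> matches Quinn
So 2 of 9 rows are dropped.

SQL:
SELECT a.title, b.name AS agent
FROM tickets a
INNER JOIN agents b ON a.agent_id = b.id

Result:
title          | agent 
---------------+-------
Slow page load | Quinn 
Bad redirect   | George
Off by one     | Quinn 
Stale cache    | Quinn 
Null pointer   | Carol 
Export error   | Quinn 
Wrong timezone | Quinn 


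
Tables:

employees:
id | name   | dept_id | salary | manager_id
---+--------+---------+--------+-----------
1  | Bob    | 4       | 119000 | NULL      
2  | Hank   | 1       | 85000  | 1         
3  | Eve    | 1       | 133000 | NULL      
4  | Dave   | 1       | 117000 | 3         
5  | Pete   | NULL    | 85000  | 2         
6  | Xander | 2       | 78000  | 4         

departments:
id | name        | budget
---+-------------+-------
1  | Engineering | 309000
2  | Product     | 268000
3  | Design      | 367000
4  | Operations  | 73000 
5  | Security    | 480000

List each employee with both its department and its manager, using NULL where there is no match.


Two LEFT JOINs from the same base table employees: one to departments via dept_id, one to employees itself via manager_id. Both are LEFT so every employee is preserved.
Match against departments:
  - employee 1 (Bob): dept_id=4 -> matches Operations
  - employee 2 (Hank): dept_id=1 -> matches Engineering
  - employee 3 (Eve): dept_id=1 -> matches Engineering
  - employee 4 (Dave): dept_id=1 -> matches Engineering
  - employee 5 (Pete): dept_id=NULL, no match -> kept with NULL
  - employee 6 (Xander): dept_id=2 -> matches Product
Match against employees (self):
  - employee 1 (Bob): manager_id=NULL -> NULL
  - employee 2 (Hank): manager_id=1 -> Bob
  - employee 3 (Eve): manager_id=NULL -> NULL
  - employee 4 (Dave): manager_id=3 -> Eve
  - employee 5 (Pete): manager_id=2 -> Hank
  - employee 6 (Xander): manager_id=4 -> Dave

SQL:
SELECT a.name, b.name AS department, c.name AS manager
FROM employees a
LEFT JOIN departments b ON a.dept_id = b.id
LEFT JOIN employees c ON a.manager_id = c.id

Result:
name   | department  | manager
-------+-------------+--------
Bob    | Operations  | NULL   
Hank   | Engineering | Bob    
Eve    | Engineering | NULL   
Dave   | Engineering | Eve    
Pete   | NULL        | Hank   
Xander | Product     | Dave   


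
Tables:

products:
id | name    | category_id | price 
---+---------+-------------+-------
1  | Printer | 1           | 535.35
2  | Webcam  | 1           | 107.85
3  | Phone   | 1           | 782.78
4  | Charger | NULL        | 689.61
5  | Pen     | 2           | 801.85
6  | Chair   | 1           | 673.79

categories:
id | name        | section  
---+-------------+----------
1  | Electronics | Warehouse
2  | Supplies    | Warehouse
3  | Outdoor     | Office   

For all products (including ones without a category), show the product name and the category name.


LEFT JOIN keeps every row from products (the left table); where category_id has no match in categories, the category columns become NULL. Walk through each product:
  - product 1 (Printer): category_id=1 -> matches Electronics
  - product 2 (Webcam): category_id=1 -> matches Electronics
  - product 3 (Phone): category_id=1 -> matches Electronics
  - product 4 (Charger): category_id=NULL, no match -> kept with NULL
  - product 5 (Pen): category_id=2 -> matches Supplies
  - product 6 (Chair): category_id=1 -> matches Electronics
All 6 rows appear; 1 has NULL category.

SQL:
SELECT a.name, b.name AS category
FROM products a
LEFT JOIN categories b ON a.category_id = b.id

Result:
name    | category   
--------+------------
Printer | Electronics
Webcam  | Electronics
Phone   | Electronics
Charger | NULL       
Pen     | Supplies   
Chair   | Electronics
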